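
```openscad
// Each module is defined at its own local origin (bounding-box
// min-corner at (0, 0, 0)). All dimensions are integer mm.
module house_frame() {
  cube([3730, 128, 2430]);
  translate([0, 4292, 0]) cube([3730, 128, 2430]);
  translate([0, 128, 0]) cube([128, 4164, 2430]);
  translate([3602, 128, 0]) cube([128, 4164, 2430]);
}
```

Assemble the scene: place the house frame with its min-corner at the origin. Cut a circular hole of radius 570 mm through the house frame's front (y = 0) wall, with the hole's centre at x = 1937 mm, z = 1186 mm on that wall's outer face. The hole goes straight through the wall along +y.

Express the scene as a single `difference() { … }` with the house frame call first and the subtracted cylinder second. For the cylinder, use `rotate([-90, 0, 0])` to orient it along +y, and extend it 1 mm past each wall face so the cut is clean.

difference() {
  house_frame();
  translate([1937, -1, 1186]) rotate([-90, 0, 0]) cylinder(h = 130, r = 570);
}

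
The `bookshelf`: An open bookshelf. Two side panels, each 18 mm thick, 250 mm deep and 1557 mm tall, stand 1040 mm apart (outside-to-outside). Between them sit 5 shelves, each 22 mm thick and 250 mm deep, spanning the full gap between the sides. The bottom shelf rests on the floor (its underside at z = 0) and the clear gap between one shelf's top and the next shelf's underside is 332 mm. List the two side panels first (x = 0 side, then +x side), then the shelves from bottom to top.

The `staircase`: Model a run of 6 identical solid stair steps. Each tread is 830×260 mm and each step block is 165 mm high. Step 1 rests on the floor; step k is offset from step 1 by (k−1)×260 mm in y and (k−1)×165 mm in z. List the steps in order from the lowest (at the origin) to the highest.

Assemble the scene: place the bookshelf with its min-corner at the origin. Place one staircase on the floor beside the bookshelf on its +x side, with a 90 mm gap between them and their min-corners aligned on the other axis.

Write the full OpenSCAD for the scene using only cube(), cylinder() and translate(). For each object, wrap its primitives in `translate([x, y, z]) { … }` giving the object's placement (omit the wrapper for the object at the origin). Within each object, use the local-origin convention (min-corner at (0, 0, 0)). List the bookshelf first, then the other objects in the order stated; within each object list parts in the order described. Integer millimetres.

cube([18, 250, 1557]);
translate([1022, 0, 0]) cube([18, 250, 1557]);
translate([18, 0, 0]) cube([1004, 250, 22]);
translate([18, 0, 354]) cube([1004, 250, 22]);
translate([18, 0, 708]) cube([1004, 250, 22]);
translate([18, 0, 1062]) cube([1004, 250, 22]);
translate([18, 0, 1416]) cube([1004, 250, 22]);
translate([1130, 0, 0]) {
  cube([830, 260, 165]);
  translate([0, 260, 165]) cube([830, 260, 165]);
  translate([0, 520, 330]) cube([830, 260, 165]);
  translate([0, 780, 495]) cube([830, 260, 165]);
  translate([0, 1040, 660]) cube([830, 260, 165]);
  translate([0, 1300, 825]) cube([830, 260, 165]);
}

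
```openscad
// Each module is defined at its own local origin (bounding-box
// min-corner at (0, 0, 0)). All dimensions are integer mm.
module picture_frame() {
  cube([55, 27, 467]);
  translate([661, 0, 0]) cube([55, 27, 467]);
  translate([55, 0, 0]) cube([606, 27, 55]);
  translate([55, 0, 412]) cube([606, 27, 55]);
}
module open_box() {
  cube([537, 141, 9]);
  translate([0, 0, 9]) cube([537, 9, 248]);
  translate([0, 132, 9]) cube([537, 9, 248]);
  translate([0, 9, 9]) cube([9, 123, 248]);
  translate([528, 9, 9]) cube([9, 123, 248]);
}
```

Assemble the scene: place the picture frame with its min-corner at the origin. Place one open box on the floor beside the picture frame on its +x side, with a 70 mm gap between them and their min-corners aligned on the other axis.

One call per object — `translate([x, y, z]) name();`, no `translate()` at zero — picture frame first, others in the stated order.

picture_frame();
translate([786, 0, 0]) open_box();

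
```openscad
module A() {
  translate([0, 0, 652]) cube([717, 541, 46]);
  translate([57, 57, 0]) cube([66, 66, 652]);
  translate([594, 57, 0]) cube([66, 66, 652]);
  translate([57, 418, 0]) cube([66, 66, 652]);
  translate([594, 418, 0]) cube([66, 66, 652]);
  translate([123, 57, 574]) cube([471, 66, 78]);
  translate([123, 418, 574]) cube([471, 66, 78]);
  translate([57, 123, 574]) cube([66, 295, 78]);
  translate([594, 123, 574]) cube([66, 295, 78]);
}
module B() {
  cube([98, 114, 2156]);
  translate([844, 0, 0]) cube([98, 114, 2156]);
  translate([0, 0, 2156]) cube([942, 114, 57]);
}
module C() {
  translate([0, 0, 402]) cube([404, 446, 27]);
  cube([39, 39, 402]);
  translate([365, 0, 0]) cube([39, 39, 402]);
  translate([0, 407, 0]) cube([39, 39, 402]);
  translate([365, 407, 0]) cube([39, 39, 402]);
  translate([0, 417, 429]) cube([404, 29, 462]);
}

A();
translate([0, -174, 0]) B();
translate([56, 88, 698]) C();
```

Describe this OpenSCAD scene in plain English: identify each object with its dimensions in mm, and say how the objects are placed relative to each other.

A is a rectangular dining table. The top is 717×541×46 mm with its upper surface at z = 698 mm. It stands on four 66×66 mm square legs, each inset 57 mm from the nearest pair of top edges, running from the floor to the underside of the top. Four apron rails, 66 mm thick and 78 mm tall, run between adjacent legs with their top edges flush with the underside of the top and their outer faces flush with the legs' outer faces.

B is a rectangular door frame: two vertical jambs of 98×114 mm section, 2156 mm tall, with a clear opening 746 mm wide between their inner faces. A header 57 mm tall and 114 mm deep lies on top of the jambs and spans the full outside width.

C is a chair: 404×446 mm seat, 27 mm thick, top at z = 429 mm, on four 39 mm square corner legs flush with the seat edges. A 29 mm thick backrest slab spans the full seat width, extending 462 mm above the seat top, its back face flush with the seat's +y edge.

The door frame is on the floor beside the table on its −y side. The chair is on top of the table.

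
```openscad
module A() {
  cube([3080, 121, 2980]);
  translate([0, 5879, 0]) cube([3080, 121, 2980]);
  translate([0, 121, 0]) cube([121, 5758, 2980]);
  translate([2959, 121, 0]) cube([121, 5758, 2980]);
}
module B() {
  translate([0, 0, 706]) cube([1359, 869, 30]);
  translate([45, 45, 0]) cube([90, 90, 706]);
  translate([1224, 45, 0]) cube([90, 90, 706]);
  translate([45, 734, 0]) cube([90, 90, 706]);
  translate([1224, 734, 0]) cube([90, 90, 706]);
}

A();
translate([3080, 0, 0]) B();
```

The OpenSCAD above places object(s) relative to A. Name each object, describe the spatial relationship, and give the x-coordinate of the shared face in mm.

The house frame's +x face and the table's −x face are both at x = 3080 mm.

A is a house frame. B is a table. The table is against the house frame's +x side, with their −y faces flush. The x-coordinate of the shared face is 3080 mm.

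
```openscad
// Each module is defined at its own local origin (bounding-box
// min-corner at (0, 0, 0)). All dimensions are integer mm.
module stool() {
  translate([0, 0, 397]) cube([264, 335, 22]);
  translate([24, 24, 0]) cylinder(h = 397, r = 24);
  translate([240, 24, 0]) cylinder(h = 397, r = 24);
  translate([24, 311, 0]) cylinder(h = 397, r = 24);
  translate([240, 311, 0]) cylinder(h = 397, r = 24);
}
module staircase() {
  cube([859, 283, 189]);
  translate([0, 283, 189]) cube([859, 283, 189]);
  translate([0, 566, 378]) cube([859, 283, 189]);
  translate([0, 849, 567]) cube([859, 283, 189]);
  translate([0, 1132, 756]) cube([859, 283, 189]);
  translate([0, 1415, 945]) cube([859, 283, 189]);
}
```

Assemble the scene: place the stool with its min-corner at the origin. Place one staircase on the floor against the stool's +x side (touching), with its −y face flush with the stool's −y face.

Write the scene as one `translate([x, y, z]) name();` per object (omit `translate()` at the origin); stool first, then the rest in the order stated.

stool();
translate([264, 0, 0]) staircase();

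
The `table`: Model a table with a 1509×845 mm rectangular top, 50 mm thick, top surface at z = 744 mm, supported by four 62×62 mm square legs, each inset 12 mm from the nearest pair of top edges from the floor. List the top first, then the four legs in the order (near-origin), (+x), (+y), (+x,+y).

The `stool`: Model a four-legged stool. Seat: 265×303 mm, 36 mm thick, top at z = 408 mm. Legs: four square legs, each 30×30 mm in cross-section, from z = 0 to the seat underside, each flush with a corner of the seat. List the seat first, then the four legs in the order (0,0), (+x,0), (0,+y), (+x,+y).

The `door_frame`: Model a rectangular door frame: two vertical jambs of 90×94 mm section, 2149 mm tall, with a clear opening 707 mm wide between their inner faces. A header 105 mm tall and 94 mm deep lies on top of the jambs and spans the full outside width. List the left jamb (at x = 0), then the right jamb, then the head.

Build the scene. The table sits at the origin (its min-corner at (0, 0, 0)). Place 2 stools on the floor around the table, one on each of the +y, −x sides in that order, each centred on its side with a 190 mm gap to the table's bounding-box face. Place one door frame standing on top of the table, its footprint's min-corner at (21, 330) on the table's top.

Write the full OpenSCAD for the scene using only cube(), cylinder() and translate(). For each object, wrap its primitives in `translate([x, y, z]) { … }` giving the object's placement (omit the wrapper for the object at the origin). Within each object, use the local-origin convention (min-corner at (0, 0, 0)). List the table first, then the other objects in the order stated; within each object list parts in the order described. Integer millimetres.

translate([0, 0, 694]) cube([1509, 845, 50]);
translate([12, 12, 0]) cube([62, 62, 694]);
translate([1435, 12, 0]) cube([62, 62, 694]);
translate([12, 771, 0]) cube([62, 62, 694]);
translate([1435, 771, 0]) cube([62, 62, 694]);
translate([622, 1035, 0]) {
  translate([0, 0, 372]) cube([265, 303, 36]);
  cube([30, 30, 372]);
  translate([235, 0, 0]) cube([30, 30, 372]);
  translate([0, 273, 0]) cube([30, 30, 372]);
  translate([235, 273, 0]) cube([30, 30, 372]);
}
translate([-455, 271, 0]) {
  translate([0, 0, 372]) cube([265, 303, 36]);
  cube([30, 30, 372]);
  translate([235, 0, 0]) cube([30, 30, 372]);
  translate([0, 273, 0]) cube([30, 30, 372]);
  translate([235, 273, 0]) cube([30, 30, 372]);
}
translate([21, 330, 744]) {
  cube([90, 94, 2149]);
  translate([797, 0, 0]) cube([90, 94, 2149]);
  translate([0, 0, 2149]) cube([887, 94, 105]);
}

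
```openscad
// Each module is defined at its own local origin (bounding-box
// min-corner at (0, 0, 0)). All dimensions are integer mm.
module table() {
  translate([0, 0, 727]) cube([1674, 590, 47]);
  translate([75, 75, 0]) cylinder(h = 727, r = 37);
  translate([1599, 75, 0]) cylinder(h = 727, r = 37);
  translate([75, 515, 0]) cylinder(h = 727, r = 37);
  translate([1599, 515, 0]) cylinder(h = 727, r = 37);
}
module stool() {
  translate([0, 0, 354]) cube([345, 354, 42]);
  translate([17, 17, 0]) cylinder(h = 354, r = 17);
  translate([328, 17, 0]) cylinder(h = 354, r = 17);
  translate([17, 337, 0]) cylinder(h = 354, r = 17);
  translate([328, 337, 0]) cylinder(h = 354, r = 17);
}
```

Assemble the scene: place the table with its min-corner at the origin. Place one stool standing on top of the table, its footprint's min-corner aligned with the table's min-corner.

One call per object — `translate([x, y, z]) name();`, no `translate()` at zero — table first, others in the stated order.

table();
translate([0, 0, 774]) stool();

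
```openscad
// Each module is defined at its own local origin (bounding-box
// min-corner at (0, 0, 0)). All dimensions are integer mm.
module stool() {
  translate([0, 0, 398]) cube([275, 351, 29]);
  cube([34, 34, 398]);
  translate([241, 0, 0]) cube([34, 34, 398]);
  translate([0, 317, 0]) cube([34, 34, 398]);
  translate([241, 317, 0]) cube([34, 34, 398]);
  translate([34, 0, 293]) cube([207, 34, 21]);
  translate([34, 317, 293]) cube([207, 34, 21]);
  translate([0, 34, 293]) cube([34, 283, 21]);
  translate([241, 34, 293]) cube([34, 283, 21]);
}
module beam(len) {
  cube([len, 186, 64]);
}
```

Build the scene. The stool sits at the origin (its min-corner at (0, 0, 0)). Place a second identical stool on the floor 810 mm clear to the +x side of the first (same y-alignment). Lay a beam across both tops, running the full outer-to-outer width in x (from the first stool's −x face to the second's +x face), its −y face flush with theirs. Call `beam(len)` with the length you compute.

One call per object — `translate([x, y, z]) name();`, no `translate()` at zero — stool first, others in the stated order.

stool();
translate([1085, 0, 0]) stool();
translate([0, 0, 427]) beam(1360);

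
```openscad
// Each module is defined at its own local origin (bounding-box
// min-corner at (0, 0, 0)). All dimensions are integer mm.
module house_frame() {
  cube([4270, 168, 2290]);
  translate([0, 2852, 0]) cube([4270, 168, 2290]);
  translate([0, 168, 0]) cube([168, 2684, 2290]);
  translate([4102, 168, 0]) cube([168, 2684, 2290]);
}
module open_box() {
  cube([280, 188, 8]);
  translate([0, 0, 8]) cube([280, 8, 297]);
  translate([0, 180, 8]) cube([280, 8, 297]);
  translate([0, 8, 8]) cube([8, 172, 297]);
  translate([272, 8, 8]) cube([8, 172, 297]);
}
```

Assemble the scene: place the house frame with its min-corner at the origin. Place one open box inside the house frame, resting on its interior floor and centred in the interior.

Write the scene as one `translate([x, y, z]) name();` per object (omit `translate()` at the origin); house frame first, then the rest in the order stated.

house_frame();
translate([1995, 1416, 0]) open_box();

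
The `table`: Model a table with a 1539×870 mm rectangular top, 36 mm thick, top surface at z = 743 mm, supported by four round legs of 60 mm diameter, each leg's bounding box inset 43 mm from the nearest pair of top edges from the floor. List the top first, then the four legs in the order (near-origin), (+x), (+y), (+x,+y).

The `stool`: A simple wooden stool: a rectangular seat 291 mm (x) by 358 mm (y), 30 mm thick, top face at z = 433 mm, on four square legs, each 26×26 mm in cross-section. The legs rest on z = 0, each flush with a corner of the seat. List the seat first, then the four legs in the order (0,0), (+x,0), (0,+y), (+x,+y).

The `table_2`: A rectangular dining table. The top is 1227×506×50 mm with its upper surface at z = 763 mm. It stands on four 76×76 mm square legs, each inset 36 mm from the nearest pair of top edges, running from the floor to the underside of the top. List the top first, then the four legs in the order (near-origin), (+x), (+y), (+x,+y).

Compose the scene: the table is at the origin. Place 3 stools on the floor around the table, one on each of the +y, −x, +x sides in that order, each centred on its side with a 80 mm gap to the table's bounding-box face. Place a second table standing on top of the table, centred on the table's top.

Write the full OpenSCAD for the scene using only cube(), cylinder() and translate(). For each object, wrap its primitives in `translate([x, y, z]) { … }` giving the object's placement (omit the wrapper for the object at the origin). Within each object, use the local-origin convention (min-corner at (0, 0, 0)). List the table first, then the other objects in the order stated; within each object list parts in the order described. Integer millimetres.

translate([0, 0, 707]) cube([1539, 870, 36]);
translate([73, 73, 0]) cylinder(h = 707, r = 30);
translate([1466, 73, 0]) cylinder(h = 707, r = 30);
translate([73, 797, 0]) cylinder(h = 707, r = 30);
translate([1466, 797, 0]) cylinder(h = 707, r = 30);
translate([624, 950, 0]) {
  translate([0, 0, 403]) cube([291, 358, 30]);
  cube([26, 26, 403]);
  translate([265, 0, 0]) cube([26, 26, 403]);
  translate([0, 332, 0]) cube([26, 26, 403]);
  translate([265, 332, 0]) cube([26, 26, 403]);
}
translate([-371, 256, 0]) {
  translate([0, 0, 403]) cube([291, 358, 30]);
  cube([26, 26, 403]);
  translate([265, 0, 0]) cube([26, 26, 403]);
  translate([0, 332, 0]) cube([26, 26, 403]);
  translate([265, 332, 0]) cube([26, 26, 403]);
}
translate([1619, 256, 0]) {
  translate([0, 0, 403]) cube([291, 358, 30]);
  cube([26, 26, 403]);
  translate([265, 0, 0]) cube([26, 26, 403]);
  translate([0, 332, 0]) cube([26, 26, 403]);
  translate([265, 332, 0]) cube([26, 26, 403]);
}
translate([156, 182, 743]) {
  translate([0, 0, 713]) cube([1227, 506, 50]);
  translate([36, 36, 0]) cube([76, 76, 713]);
  translate([1115, 36, 0]) cube([76, 76, 713]);
  translate([36, 394, 0]) cube([76, 76, 713]);
  translate([1115, 394, 0]) cube([76, 76, 713]);
}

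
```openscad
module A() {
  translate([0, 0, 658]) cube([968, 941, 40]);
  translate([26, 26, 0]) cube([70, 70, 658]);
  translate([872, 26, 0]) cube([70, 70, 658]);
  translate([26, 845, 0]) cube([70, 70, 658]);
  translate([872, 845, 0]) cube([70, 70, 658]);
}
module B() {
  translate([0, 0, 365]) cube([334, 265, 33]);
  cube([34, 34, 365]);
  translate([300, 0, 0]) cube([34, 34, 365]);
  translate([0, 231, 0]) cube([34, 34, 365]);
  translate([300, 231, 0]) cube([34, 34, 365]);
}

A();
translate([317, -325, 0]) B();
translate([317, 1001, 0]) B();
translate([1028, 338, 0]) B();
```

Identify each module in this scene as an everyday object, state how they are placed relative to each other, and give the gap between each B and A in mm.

A is a table. B is a stool. Three stools sit around the table at the −y, +y, +x sides. The gap between each stool and the table is 60 mm.

Each stool's nearest face is 60 mm from the table's bounding box.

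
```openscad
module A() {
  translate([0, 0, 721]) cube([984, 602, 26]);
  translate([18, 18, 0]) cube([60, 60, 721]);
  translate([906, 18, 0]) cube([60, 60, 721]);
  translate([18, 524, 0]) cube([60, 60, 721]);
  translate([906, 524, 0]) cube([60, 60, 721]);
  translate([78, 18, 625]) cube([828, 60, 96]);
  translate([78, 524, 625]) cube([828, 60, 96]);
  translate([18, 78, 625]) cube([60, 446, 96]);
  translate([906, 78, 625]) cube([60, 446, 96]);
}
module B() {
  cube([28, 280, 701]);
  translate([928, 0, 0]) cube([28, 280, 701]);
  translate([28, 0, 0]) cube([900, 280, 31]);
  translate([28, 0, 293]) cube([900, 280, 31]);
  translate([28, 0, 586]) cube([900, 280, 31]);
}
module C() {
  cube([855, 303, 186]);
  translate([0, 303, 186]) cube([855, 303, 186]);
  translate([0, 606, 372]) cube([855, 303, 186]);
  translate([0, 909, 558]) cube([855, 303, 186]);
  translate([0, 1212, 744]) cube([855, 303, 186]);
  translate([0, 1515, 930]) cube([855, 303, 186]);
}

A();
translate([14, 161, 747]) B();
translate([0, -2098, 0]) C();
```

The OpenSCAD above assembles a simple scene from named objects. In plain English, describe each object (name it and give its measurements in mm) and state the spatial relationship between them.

A is a rectangular dining table. The top is 984×602×26 mm with its upper surface at z = 747 mm. It stands on four 60×60 mm square legs, each inset 18 mm from the nearest pair of top edges, running from the floor to the underside of the top. Four apron rails, 60 mm thick and 96 mm tall, run between adjacent legs with their top edges flush with the underside of the top and their outer faces flush with the legs' outer faces.

B is a bookshelf 956 mm wide overall, 280 mm deep and 701 mm tall. The two sides are 28 mm thick vertical panels. 3 horizontal shelves of 31 mm thickness span between the inner faces of the sides; the lowest shelf sits on the floor and shelves are stacked with a clear vertical gap of 262 mm between each pair.

C is a straight staircase of 6 solid steps. Each step is 855 mm wide (x), 303 mm deep (y, the going) and 186 mm tall (the rise). The first step rests on the floor; each subsequent step sits one going further in +y and one rise higher in +z, directly behind and above the previous step with no overlap.

The bookshelf is on top of the table, centred. The staircase is on the floor beside the table on its −y side.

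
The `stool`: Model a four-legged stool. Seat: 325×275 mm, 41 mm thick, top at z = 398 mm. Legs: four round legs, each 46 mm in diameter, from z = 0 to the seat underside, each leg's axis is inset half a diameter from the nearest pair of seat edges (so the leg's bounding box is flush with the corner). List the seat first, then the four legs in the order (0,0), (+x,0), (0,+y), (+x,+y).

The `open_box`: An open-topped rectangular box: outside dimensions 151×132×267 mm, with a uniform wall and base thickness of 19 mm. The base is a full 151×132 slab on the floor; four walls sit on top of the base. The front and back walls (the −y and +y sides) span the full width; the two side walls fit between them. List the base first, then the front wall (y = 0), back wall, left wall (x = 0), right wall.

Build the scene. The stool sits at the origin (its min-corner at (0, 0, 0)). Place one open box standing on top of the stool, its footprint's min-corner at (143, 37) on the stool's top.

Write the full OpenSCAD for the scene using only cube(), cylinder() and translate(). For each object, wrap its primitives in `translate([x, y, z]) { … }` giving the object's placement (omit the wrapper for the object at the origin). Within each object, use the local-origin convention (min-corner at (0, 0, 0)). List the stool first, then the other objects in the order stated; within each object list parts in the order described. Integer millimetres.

translate([0, 0, 357]) cube([325, 275, 41]);
translate([23, 23, 0]) cylinder(h = 357, r = 23);
translate([302, 23, 0]) cylinder(h = 357, r = 23);
translate([23, 252, 0]) cylinder(h = 357, r = 23);
translate([302, 252, 0]) cylinder(h = 357, r = 23);
translate([143, 37, 398]) {
  cube([151, 132, 19]);
  translate([0, 0, 19]) cube([151, 19, 248]);
  translate([0, 113, 19]) cube([151, 19, 248]);
  translate([0, 19, 19]) cube([19, 94, 248]);
  translate([132, 19, 19]) cube([19, 94, 248]);
}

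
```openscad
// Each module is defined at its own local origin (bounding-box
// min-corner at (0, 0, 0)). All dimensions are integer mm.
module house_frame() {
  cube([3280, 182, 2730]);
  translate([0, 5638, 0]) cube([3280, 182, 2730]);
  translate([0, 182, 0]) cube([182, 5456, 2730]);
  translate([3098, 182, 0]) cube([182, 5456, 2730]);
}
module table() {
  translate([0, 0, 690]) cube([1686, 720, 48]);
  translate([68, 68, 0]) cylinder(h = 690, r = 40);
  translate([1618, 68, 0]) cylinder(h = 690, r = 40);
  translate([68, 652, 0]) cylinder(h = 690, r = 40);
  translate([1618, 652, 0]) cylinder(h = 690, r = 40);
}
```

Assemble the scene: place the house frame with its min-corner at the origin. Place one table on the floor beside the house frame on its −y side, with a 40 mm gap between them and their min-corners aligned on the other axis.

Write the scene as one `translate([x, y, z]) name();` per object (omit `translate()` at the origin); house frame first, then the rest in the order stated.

house_frame();
translate([0, -760, 0]) table();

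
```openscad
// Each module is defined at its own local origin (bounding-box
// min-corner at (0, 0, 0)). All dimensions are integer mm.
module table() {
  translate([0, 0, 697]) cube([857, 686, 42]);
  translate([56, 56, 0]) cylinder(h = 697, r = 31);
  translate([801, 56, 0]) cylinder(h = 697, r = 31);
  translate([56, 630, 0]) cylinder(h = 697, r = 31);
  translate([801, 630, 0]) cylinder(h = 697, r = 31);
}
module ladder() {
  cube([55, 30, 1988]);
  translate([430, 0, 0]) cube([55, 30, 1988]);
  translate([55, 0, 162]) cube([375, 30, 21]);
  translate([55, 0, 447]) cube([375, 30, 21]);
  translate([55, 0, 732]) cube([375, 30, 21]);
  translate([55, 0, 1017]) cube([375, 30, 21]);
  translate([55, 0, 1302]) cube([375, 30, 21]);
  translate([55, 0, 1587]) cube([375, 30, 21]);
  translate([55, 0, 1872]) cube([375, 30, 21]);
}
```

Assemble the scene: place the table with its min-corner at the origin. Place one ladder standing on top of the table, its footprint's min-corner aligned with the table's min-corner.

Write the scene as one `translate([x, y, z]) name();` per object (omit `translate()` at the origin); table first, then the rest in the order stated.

table();
translate([0, 0, 739]) ladder();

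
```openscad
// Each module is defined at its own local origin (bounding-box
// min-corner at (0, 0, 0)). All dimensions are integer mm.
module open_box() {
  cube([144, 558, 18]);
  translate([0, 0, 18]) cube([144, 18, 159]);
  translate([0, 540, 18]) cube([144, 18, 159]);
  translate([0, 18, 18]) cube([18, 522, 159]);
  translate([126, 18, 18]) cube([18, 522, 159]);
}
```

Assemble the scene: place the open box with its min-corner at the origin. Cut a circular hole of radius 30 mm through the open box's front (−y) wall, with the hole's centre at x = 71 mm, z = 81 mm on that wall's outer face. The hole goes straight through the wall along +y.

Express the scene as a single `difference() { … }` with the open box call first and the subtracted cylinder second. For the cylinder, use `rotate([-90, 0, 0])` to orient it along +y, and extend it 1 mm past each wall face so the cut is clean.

difference() {
  open_box();
  translate([71, -1, 81]) rotate([-90, 0, 0]) cylinder(h = 20, r = 30);
}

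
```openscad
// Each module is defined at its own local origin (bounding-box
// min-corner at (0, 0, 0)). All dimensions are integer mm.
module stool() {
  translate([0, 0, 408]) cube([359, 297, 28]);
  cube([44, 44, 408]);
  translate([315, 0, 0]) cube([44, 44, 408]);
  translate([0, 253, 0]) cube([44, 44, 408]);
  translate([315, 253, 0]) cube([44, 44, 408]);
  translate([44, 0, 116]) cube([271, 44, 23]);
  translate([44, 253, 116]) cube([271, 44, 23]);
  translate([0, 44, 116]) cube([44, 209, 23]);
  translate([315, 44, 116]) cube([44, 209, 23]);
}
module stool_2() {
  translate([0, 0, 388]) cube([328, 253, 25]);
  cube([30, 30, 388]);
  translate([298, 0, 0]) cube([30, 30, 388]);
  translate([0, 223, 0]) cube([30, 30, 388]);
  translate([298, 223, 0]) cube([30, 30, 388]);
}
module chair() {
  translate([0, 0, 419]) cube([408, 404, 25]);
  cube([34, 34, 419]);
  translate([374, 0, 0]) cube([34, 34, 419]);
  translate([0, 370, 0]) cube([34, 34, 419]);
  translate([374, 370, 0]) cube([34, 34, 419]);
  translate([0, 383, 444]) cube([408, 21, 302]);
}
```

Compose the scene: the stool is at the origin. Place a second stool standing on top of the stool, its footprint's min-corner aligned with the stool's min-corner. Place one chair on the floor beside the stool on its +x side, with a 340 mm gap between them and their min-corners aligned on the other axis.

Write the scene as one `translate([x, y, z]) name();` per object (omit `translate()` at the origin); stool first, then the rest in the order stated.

stool();
translate([0, 0, 436]) stool_2();
translate([699, 0, 0]) chair();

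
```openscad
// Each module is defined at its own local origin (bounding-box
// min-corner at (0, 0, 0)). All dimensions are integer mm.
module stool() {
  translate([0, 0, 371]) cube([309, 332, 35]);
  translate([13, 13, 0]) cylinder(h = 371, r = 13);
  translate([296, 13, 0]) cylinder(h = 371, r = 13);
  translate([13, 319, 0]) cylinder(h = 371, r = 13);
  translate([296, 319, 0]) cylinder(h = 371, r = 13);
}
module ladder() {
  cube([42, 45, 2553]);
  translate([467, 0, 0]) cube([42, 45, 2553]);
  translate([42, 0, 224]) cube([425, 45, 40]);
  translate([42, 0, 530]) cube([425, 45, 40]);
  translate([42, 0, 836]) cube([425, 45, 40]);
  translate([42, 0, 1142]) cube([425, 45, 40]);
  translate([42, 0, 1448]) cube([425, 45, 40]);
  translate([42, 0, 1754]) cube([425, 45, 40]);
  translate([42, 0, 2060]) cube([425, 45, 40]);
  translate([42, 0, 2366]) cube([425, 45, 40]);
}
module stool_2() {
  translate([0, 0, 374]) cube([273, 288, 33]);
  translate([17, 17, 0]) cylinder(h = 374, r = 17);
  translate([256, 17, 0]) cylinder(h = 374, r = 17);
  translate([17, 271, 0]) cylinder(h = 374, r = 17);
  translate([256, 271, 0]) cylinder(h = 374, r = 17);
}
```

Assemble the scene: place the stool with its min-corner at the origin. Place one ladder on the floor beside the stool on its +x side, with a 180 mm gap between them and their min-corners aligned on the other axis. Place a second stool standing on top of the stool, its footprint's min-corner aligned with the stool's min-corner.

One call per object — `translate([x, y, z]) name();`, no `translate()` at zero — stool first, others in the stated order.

stool();
translate([489, 0, 0]) ladder();
translate([0, 0, 406]) stool_2();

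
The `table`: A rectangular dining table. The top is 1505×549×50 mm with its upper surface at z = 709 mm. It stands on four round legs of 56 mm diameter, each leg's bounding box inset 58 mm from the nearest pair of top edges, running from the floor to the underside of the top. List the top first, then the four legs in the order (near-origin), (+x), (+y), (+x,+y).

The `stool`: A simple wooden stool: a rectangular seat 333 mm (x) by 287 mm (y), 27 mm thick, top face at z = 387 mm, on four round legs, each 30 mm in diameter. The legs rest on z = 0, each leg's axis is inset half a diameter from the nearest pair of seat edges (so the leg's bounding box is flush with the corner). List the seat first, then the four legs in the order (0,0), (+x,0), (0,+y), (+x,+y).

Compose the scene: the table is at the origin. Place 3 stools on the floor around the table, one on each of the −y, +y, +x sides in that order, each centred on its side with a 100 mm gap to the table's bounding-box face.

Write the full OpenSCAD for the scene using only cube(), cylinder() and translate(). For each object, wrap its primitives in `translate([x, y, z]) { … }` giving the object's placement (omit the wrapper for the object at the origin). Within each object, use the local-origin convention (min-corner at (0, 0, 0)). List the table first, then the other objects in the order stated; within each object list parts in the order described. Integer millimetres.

translate([0, 0, 659]) cube([1505, 549, 50]);
translate([86, 86, 0]) cylinder(h = 659, r = 28);
translate([1419, 86, 0]) cylinder(h = 659, r = 28);
translate([86, 463, 0]) cylinder(h = 659, r = 28);
translate([1419, 463, 0]) cylinder(h = 659, r = 28);
translate([586, -387, 0]) {
  translate([0, 0, 360]) cube([333, 287, 27]);
  translate([15, 15, 0]) cylinder(h = 360, r = 15);
  translate([318, 15, 0]) cylinder(h = 360, r = 15);
  translate([15, 272, 0]) cylinder(h = 360, r = 15);
  translate([318, 272, 0]) cylinder(h = 360, r = 15);
}
translate([586, 649, 0]) {
  translate([0, 0, 360]) cube([333, 287, 27]);
  translate([15, 15, 0]) cylinder(h = 360, r = 15);
  translate([318, 15, 0]) cylinder(h = 360, r = 15);
  translate([15, 272, 0]) cylinder(h = 360, r = 15);
  translate([318, 272, 0]) cylinder(h = 360, r = 15);
}
translate([1605, 131, 0]) {
  translate([0, 0, 360]) cube([333, 287, 27]);
  translate([15, 15, 0]) cylinder(h = 360, r = 15);
  translate([318, 15, 0]) cylinder(h = 360, r = 15);
  translate([15, 272, 0]) cylinder(h = 360, r = 15);
  translate([318, 272, 0]) cylinder(h = 360, r = 15);
}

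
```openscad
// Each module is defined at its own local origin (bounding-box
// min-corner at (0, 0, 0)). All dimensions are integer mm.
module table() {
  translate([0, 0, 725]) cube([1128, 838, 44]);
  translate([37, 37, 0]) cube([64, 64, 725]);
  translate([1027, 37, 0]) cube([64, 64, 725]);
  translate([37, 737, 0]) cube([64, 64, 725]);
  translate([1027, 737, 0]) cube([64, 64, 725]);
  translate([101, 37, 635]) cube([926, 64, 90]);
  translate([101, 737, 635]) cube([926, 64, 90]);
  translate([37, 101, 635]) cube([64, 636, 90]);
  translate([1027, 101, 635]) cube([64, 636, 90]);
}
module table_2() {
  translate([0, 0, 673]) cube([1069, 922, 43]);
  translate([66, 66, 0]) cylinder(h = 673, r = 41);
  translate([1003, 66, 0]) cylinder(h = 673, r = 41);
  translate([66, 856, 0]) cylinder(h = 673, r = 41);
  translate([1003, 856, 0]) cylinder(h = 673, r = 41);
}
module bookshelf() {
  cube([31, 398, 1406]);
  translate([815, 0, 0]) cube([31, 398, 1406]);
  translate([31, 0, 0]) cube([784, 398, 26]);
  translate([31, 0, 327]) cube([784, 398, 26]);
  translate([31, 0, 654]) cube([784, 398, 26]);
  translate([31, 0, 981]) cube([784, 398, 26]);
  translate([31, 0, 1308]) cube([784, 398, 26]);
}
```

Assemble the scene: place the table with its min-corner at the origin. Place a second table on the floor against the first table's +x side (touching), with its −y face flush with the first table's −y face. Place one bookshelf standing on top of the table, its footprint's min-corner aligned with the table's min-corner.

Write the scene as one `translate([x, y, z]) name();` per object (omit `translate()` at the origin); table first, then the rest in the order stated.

table();
translate([1128, 0, 0]) table_2();
translate([0, 0, 769]) bookshelf();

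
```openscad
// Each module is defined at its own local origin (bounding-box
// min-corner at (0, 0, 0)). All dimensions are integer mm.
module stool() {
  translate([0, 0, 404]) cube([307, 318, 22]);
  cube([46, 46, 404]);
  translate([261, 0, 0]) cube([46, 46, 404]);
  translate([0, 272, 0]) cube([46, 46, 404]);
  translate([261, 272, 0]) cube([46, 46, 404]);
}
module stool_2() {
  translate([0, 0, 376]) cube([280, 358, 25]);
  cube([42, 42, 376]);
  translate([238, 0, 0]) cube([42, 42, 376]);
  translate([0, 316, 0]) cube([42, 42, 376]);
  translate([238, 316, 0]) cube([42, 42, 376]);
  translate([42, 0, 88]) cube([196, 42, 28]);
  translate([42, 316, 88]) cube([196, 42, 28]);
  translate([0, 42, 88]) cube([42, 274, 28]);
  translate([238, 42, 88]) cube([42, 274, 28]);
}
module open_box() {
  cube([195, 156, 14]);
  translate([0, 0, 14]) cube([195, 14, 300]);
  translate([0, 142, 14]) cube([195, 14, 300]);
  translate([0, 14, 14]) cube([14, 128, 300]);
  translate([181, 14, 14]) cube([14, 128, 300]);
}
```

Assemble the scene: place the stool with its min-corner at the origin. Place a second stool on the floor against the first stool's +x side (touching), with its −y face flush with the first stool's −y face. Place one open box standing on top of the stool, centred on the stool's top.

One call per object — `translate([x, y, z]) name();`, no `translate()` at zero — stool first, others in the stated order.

stool();
translate([307, 0, 0]) stool_2();
translate([56, 81, 426]) open_box();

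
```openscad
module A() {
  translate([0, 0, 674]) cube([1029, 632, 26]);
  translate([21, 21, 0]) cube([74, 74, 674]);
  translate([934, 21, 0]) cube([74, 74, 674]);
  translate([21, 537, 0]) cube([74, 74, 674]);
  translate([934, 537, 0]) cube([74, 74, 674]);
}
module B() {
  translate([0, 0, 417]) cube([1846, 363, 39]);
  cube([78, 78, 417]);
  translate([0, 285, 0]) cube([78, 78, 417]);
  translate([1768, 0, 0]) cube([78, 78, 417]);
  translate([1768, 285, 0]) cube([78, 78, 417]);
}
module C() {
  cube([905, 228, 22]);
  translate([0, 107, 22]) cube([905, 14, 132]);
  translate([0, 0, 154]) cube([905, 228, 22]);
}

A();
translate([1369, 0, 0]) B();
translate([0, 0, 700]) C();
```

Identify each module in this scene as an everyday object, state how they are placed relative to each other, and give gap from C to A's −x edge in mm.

A is a table. B is a bench. C is an I-beam. The bench is on the floor beside the table on its +x side. The I-beam is on top of the table. The gap from the I-beam to the table's −x edge is 0 mm.

The I-beam's min-x is at 0; the table's min-x is 0; gap = 0 mm.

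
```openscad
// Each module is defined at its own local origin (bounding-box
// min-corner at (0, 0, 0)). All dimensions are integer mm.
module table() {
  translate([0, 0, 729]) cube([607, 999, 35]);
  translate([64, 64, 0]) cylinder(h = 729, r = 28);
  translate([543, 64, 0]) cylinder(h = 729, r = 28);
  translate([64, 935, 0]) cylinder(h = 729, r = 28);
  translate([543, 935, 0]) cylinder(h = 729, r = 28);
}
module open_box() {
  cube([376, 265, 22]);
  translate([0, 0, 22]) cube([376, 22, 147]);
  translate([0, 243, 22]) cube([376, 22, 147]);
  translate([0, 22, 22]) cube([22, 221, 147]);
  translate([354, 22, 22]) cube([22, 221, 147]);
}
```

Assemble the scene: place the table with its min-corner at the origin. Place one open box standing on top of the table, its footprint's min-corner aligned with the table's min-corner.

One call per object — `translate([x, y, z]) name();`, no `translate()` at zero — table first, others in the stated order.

table();
translate([0, 0, 764]) open_box();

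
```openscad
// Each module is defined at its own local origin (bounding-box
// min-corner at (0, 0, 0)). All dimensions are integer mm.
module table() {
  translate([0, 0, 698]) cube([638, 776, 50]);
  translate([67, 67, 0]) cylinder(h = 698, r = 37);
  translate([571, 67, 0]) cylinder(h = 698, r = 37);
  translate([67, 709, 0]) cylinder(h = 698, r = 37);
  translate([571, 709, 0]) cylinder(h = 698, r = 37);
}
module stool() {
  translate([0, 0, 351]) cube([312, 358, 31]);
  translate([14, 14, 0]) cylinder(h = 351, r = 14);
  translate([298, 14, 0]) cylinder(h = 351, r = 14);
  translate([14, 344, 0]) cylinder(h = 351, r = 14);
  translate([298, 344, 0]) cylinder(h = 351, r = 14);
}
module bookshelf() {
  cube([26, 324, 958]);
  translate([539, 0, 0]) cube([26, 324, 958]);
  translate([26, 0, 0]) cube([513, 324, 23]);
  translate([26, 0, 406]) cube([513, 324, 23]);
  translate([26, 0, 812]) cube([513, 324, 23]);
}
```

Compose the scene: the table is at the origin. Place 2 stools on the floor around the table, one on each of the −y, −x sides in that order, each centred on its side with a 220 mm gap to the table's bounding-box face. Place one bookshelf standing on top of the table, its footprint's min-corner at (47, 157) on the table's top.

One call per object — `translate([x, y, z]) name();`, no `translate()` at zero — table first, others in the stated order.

table();
translate([163, -578, 0]) stool();
translate([-532, 209, 0]) stool();
translate([47, 157, 748]) bookshelf();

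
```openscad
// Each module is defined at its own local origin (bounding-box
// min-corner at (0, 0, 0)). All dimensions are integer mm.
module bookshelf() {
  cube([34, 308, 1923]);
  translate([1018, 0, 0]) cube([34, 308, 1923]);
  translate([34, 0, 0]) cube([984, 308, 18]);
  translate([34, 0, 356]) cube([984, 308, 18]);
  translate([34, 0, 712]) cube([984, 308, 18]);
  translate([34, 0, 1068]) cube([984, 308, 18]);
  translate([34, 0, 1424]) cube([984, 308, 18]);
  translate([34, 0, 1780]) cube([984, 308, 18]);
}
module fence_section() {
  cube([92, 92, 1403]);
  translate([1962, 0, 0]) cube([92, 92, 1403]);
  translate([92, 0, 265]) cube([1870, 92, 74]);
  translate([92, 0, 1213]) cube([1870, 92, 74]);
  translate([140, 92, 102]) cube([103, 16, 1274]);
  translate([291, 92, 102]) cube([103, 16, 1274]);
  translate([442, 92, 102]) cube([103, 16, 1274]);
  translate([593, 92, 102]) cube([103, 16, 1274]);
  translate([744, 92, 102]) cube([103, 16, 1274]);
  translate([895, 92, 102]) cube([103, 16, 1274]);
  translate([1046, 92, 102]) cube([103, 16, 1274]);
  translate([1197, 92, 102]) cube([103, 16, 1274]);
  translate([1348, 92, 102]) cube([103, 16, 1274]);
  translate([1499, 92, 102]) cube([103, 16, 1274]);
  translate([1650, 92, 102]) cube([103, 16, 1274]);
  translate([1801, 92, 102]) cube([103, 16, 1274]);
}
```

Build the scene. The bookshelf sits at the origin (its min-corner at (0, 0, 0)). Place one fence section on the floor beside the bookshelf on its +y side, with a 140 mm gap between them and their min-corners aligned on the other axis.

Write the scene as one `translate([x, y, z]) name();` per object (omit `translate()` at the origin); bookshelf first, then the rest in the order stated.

bookshelf();
translate([0, 448, 0]) fence_section();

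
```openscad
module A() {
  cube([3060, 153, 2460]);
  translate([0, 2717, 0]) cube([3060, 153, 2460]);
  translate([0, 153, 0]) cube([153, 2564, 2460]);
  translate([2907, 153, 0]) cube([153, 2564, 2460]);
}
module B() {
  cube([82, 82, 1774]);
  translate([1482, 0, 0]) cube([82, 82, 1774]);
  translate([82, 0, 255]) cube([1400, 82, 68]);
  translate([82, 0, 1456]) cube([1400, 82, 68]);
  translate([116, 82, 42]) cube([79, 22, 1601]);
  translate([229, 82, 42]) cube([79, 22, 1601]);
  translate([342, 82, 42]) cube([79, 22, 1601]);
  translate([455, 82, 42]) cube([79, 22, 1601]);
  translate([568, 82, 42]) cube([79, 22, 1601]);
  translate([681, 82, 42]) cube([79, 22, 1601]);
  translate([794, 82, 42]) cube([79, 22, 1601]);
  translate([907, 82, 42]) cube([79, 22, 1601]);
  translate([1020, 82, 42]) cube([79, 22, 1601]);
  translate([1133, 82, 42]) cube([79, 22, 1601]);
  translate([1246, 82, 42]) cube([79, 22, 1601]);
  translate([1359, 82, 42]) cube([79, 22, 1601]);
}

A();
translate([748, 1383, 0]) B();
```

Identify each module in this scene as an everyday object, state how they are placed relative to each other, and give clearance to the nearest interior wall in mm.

A is a house frame. B is a fence section. The fence section sits inside the house frame, centred. The clearance to the nearest interior wall is 595 mm.

Clearances: x = 595, y = 1230; minimum 595 mm.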